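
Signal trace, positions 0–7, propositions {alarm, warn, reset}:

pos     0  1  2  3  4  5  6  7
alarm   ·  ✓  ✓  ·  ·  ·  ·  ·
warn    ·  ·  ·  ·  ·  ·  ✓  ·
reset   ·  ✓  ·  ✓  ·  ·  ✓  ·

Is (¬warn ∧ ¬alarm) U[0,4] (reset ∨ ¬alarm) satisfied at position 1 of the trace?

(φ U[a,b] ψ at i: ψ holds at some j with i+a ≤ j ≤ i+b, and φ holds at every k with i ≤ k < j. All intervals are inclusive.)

Need some j in [1,5] with (reset ∨ ¬alarm), and (¬warn ∧ ¬alarm) at every k in [1,j-1].
  j=1: (reset ∨ ¬alarm) holds; no prefix to check → satisfied.

True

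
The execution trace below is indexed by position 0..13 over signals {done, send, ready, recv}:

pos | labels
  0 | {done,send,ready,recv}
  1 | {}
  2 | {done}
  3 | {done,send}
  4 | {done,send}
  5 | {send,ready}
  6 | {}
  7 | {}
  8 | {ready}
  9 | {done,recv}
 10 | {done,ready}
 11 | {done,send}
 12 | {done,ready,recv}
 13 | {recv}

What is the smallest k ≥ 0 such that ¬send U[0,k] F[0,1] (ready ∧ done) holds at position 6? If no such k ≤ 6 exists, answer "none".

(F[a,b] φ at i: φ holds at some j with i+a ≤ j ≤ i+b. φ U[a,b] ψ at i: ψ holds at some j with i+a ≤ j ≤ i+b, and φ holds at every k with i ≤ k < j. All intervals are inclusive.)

3

Need earliest j ≥ 6 with F[0,1] (ready ∧ done), and ¬send at every k in [6,j-1].
  j=6: rhs fails.
  j=7: rhs fails.
  j=8: rhs fails.
  j=9: rhs holds; lhs holds on [6,8]. k = 3.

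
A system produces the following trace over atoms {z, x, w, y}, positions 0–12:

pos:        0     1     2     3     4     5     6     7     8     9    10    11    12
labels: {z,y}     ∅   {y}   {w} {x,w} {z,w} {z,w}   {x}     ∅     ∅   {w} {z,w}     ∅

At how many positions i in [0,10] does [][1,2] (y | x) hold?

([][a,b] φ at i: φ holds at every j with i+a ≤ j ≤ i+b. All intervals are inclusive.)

0

Evaluate at each i in [0,10]:
  i=0: ✗ (fails at j=1)
  i=1: ✗ (fails at j=3)
  i=2: ✗ (fails at j=3)
  i=3: ✗ (fails at j=5)
  i=4: ✗ (fails at j=5)
  i=5: ✗ (fails at j=6)
  i=6: ✗ (fails at j=8)
  i=7: ✗ (fails at j=8)
  i=8: ✗ (fails at j=9)
  i=9: ✗ (fails at j=10)
  i=10: ✗ (fails at j=11)
Positions where it holds: {} → 0.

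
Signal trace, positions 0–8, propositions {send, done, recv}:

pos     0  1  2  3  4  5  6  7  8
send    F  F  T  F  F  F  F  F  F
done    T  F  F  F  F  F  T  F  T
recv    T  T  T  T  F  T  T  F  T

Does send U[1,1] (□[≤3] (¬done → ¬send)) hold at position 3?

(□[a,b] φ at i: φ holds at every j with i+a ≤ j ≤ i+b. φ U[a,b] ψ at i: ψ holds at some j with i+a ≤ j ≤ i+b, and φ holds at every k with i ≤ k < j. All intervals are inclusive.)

Need some j in [4,4] with □[≤3] (¬done → ¬send), and send at every k in [3,j-1].
  j=4: □[≤3] (¬done → ¬send) holds, but send fails at k=3 → not this j.
No j in the window works → until fails.

False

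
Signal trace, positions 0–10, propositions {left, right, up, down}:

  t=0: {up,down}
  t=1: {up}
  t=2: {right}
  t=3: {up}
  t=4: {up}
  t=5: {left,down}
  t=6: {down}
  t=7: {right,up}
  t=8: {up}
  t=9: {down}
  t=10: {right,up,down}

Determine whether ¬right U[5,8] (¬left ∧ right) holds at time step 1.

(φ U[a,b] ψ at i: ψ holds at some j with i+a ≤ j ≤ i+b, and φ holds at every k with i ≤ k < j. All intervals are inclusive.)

No

Need some j in [6,9] with (¬left ∧ right), and ¬right at every k in [1,j-1].
  j=6: (¬left ∧ right) false.
  j=7: (¬left ∧ right) holds, but ¬right fails at k=2 → not this j.
  j=8: (¬left ∧ right) false.
  j=9: (¬left ∧ right) false.
No j in the window works → until fails.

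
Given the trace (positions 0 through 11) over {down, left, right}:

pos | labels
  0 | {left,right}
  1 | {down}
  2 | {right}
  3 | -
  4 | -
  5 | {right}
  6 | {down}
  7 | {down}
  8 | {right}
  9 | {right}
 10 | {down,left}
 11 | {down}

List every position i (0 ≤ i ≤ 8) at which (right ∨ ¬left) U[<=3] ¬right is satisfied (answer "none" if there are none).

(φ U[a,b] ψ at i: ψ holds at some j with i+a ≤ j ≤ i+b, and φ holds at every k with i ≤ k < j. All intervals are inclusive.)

0, 1, 2, 3, 4, 5, 6, 7, 8

Evaluate at each i in [0,8]:
  i=0: ✓ (rhs at j=1; lhs holds on [0,0])
  i=1: ✓ (rhs at j=1)
  i=2: ✓ (rhs at j=3; lhs holds on [2,2])
  i=3: ✓ (rhs at j=3)
  i=4: ✓ (rhs at j=4)
  i=5: ✓ (rhs at j=6; lhs holds on [5,5])
  i=6: ✓ (rhs at j=6)
  i=7: ✓ (rhs at j=7)
  i=8: ✓ (rhs at j=10; lhs holds on [8,9])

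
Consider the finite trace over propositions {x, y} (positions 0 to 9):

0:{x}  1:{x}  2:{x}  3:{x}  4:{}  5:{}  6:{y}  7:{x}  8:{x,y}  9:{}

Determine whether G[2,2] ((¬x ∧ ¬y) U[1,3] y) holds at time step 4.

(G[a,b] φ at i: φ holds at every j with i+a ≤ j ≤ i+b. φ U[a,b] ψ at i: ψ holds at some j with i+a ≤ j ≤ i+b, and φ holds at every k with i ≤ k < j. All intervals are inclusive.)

Does not hold

Check ((¬x ∧ ¬y) U[1,3] y) at every j in [6,6]:
  j=6: fails
Fails at j=6 → formula fails.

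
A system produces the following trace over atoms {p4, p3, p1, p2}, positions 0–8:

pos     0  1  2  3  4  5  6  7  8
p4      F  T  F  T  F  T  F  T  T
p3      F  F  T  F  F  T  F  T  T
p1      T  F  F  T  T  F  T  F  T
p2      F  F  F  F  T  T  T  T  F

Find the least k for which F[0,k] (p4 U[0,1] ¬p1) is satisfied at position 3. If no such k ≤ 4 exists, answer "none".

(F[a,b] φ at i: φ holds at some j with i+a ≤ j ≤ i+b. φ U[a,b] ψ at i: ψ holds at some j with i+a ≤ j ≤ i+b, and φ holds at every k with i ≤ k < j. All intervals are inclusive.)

2

Scan j = 3,4,… for (p4 U[0,1] ¬p1):
  j=3: fails
  j=4: fails
  j=5: holds
First hit at j=5, so smallest k = 5-3 = 2.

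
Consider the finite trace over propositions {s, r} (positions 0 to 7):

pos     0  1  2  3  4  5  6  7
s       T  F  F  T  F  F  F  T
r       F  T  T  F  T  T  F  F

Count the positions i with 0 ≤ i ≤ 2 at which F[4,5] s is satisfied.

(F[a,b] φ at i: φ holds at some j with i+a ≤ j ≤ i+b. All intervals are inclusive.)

1

Evaluate at each i in [0,2]:
  i=0: ✗ (none in [4,5])
  i=1: ✗ (none in [5,6])
  i=2: ✓ (witness j=7)
Positions where it holds: {2} → 1.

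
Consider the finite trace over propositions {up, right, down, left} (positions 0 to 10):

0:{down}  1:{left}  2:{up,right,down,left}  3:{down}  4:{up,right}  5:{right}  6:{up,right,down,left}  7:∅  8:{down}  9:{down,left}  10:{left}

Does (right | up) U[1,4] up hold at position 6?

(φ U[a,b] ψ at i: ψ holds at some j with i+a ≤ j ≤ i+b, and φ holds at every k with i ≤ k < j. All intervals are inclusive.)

Need some j in [7,10] with up, and (right | up) at every k in [6,j-1].
  j=7: up false.
  j=8: up false.
  j=9: up false.
  j=10: up false.
No j in the window works → until fails.

False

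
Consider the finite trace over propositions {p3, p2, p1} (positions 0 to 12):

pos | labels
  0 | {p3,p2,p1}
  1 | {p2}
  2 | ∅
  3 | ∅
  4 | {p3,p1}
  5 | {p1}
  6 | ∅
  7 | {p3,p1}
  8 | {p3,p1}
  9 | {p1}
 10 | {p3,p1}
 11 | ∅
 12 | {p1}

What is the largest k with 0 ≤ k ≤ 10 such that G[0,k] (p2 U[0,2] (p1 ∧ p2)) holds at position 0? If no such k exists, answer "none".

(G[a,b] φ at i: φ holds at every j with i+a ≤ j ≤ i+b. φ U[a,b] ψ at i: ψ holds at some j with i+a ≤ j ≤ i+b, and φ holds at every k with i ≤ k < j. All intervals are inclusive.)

0

(p2 U[0,2] (p1 ∧ p2)) must hold from j=0 onward; find where it first fails.
  j=0: holds
  j=1: fails
Holds on [0,0], so largest k = 0.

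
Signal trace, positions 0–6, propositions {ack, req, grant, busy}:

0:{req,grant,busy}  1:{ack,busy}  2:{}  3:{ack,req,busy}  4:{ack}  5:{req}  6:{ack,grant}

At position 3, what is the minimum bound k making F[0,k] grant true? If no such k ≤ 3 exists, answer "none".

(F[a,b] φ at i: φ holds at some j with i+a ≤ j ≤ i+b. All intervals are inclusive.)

Scan j = 3,4,… for grant:
  j=3: fails
  j=4: fails
  j=5: fails
  j=6: holds
First hit at j=6, so smallest k = 6-3 = 3.

3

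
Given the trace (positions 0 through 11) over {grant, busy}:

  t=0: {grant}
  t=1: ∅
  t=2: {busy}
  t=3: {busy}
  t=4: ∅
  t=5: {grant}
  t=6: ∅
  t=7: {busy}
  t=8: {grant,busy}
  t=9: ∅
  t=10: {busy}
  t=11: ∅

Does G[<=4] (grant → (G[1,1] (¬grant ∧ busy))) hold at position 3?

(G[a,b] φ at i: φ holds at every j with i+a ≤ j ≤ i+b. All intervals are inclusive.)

Does not hold

Check (grant → (G[1,1] (¬grant ∧ busy))) at every j in [3,7]:
  j=3: antecedent false → ✓
  j=4: antecedent false → ✓
  j=5: antecedent true; consequent fails at 6 → ✗
  j=6: antecedent false → ✓
  j=7: antecedent false → ✓
Fails at j=5 → formula fails.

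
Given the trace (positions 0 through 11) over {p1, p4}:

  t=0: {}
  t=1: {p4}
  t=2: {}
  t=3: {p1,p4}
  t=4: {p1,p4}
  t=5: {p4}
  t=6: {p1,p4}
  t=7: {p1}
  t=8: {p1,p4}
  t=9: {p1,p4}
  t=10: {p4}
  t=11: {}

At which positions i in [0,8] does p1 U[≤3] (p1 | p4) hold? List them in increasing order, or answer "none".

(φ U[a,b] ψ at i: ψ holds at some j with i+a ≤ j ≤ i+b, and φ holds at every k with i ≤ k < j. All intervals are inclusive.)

Evaluate at each i in [0,8]:
  i=0: ✗ (lhs fails at k=0 before rhs at j=1)
  i=1: ✓ (rhs at j=1)
  i=2: ✗ (lhs fails at k=2 before rhs at j=3)
  i=3: ✓ (rhs at j=3)
  i=4: ✓ (rhs at j=4)
  i=5: ✓ (rhs at j=5)
  i=6: ✓ (rhs at j=6)
  i=7: ✓ (rhs at j=7)
  i=8: ✓ (rhs at j=8)

1, 3, 4, 5, 6, 7, 8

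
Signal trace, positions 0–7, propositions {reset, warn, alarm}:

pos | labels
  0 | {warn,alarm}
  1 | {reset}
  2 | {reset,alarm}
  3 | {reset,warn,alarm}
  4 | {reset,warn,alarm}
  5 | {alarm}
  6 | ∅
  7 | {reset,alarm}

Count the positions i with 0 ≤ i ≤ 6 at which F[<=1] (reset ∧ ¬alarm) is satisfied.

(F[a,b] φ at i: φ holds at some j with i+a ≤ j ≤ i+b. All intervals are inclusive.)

2

Evaluate at each i in [0,6]:
  i=0: ✓ (witness j=1)
  i=1: ✓ (witness j=1)
  i=2: ✗ (none in [2,3])
  i=3: ✗ (none in [3,4])
  i=4: ✗ (none in [4,5])
  i=5: ✗ (none in [5,6])
  i=6: ✗ (none in [6,7])
Positions where it holds: {0, 1} → 2.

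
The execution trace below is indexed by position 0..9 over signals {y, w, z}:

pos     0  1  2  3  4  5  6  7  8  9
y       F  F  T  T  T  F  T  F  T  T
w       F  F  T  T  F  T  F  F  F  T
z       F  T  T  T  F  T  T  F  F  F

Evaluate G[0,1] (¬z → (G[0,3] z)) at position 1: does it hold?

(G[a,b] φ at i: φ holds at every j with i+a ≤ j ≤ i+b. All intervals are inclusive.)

Yes

Check (¬z → (G[0,3] z)) at every j in [1,2]:
  j=1: antecedent false → ✓
  j=2: antecedent false → ✓
All positions satisfy it → formula holds.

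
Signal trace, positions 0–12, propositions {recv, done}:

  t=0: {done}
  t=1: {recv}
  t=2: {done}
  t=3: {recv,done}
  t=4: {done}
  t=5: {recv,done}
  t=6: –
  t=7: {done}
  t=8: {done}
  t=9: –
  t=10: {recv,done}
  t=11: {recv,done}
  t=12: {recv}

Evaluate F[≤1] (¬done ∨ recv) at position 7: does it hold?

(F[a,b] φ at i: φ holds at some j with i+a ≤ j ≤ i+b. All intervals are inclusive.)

Does not hold

Check (¬done ∨ recv) at each j in [7,8]:
  j=7: false
  j=8: false
No position in the window satisfies it → formula fails.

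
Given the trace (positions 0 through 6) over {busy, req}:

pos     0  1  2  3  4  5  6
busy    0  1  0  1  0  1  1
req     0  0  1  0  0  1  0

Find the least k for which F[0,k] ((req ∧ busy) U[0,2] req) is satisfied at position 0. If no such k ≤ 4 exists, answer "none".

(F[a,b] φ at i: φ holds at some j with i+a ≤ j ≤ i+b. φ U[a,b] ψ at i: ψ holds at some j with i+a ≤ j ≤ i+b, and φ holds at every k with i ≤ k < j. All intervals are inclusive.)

Scan j = 0,1,… for ((req ∧ busy) U[0,2] req):
  j=0: fails
  j=1: fails
  j=2: holds
First hit at j=2, so smallest k = 2-0 = 2.

2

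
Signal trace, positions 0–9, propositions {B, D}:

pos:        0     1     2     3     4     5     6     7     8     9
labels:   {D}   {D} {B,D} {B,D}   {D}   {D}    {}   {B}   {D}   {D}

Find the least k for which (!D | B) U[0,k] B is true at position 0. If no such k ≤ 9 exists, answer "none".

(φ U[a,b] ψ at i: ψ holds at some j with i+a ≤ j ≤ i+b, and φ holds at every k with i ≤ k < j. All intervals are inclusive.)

Need earliest j ≥ 0 with B, and (!D | B) at every k in [0,j-1].
  j=0: rhs fails.
  j=1: rhs fails.
  j=2: rhs holds but lhs fails at k=0.
  j=3: rhs holds but lhs fails at k=0.
  j=4: rhs fails.
  j=5: rhs fails.
  j=6: rhs fails.
  j=7: rhs holds but lhs fails at k=0.
  j=8: rhs fails.
  j=9: rhs fails.
No witness within the range → none.

none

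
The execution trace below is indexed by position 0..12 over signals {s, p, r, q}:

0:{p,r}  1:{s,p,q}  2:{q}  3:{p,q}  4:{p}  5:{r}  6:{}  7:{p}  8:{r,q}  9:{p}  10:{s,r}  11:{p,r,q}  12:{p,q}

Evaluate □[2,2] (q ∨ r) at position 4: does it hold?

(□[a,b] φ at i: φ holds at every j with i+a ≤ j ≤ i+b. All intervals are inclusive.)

No

Check (q ∨ r) at every j in [6,6]:
  j=6: false
Fails at j=6 → formula fails.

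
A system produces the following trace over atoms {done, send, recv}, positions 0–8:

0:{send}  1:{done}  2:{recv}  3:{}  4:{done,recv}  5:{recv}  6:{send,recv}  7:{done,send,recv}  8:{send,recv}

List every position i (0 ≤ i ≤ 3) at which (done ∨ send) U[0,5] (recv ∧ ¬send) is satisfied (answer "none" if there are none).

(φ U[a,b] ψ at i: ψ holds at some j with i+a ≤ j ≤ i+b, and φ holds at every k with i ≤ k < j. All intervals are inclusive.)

Evaluate at each i in [0,3]:
  i=0: ✓ (rhs at j=2; lhs holds on [0,1])
  i=1: ✓ (rhs at j=2; lhs holds on [1,1])
  i=2: ✓ (rhs at j=2)
  i=3: ✗ (lhs fails at k=3 before rhs at j=4)

0, 1, 2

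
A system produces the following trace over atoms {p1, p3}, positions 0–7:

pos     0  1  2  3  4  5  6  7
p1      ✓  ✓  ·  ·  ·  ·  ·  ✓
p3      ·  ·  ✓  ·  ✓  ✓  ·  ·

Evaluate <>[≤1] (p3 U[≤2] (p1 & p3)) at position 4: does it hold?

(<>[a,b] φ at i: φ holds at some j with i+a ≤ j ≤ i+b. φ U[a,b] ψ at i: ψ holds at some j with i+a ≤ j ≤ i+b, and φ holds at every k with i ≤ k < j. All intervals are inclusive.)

False

Check (p3 U[≤2] (p1 & p3)) at each j in [4,5]:
  j=4: fails
  j=5: fails
No position in the window satisfies it → formula fails.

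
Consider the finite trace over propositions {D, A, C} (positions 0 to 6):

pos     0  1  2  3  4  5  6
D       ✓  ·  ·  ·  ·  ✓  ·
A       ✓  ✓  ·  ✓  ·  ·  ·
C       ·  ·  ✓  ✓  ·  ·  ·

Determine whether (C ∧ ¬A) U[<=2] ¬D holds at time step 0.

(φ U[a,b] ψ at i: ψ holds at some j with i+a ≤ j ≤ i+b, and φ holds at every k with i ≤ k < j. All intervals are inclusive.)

No

Need some j in [0,2] with ¬D, and (C ∧ ¬A) at every k in [0,j-1].
  j=0: ¬D false.
  j=1: ¬D holds, but (C ∧ ¬A) fails at k=0 → not this j.
  j=2: ¬D holds, but (C ∧ ¬A) fails at k=0 → not this j.
No j in the window works → until fails.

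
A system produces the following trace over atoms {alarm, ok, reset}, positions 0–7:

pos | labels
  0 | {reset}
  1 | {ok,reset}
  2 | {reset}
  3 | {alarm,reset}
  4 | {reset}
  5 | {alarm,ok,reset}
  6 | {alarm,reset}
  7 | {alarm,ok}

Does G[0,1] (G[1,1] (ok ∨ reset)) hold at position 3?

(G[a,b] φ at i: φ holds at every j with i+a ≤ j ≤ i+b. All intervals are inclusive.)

Yes

Check G[1,1] (ok ∨ reset) at every j in [3,4]:
  j=3: holds on [4,4]
  j=4: holds on [5,5]
All positions satisfy it → formula holds.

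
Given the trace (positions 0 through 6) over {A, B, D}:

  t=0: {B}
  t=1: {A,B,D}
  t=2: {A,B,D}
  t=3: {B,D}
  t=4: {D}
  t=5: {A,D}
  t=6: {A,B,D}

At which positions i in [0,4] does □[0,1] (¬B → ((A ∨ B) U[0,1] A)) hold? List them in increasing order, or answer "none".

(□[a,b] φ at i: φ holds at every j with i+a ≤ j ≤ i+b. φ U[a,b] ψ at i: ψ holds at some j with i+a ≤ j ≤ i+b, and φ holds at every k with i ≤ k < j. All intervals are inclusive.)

Evaluate at each i in [0,4]:
  i=0: ✓ (all of [0,1])
  i=1: ✓ (all of [1,2])
  i=2: ✓ (all of [2,3])
  i=3: ✗ (fails at j=4)
  i=4: ✗ (fails at j=4)

0, 1, 2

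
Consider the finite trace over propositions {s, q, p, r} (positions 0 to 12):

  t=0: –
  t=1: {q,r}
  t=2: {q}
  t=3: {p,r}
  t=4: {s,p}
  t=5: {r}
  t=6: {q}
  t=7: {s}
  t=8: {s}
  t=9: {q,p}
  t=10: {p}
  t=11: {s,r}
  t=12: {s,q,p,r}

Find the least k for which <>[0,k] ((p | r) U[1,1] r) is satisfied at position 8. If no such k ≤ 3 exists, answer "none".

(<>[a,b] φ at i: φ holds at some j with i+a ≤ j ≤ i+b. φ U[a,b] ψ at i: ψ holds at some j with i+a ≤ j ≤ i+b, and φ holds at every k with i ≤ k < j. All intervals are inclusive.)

Scan j = 8,9,… for ((p | r) U[1,1] r):
  j=8: fails
  j=9: fails
  j=10: holds
First hit at j=10, so smallest k = 10-8 = 2.

2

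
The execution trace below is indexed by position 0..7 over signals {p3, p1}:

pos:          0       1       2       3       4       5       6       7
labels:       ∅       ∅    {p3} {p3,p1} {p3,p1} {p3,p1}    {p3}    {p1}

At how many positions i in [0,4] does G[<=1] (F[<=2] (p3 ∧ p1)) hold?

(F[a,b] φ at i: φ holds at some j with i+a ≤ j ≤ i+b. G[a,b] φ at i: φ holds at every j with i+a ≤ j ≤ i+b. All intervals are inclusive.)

Evaluate at each i in [0,4]:
  i=0: ✗ (fails at j=0)
  i=1: ✓ (all of [1,2])
  i=2: ✓ (all of [2,3])
  i=3: ✓ (all of [3,4])
  i=4: ✓ (all of [4,5])
Positions where it holds: {1, 2, 3, 4} → 4.

4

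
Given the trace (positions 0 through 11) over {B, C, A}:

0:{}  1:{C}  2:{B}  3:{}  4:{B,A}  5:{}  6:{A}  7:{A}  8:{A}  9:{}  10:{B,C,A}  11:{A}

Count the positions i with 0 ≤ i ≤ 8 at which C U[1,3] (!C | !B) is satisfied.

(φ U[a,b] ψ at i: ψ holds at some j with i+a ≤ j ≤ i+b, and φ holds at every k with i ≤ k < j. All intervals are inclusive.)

1

Evaluate at each i in [0,8]:
  i=0: ✗ (lhs fails at k=0 before rhs at j=1)
  i=1: ✓ (rhs at j=2; lhs holds on [1,1])
  i=2: ✗ (lhs fails at k=2 before rhs at j=3)
  i=3: ✗ (lhs fails at k=3 before rhs at j=4)
  i=4: ✗ (lhs fails at k=4 before rhs at j=5)
  i=5: ✗ (lhs fails at k=5 before rhs at j=6)
  i=6: ✗ (lhs fails at k=6 before rhs at j=7)
  i=7: ✗ (lhs fails at k=7 before rhs at j=8)
  i=8: ✗ (lhs fails at k=8 before rhs at j=9)
Positions where it holds: {1} → 1.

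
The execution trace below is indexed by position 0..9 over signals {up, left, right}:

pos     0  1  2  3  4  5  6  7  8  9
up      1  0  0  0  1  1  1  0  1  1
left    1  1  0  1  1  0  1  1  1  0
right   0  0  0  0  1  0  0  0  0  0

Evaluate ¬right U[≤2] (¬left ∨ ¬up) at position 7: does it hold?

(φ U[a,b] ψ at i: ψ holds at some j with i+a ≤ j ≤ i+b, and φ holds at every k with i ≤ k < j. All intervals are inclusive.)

Need some j in [7,9] with (¬left ∨ ¬up), and ¬right at every k in [7,j-1].
  j=7: (¬left ∨ ¬up) holds; no prefix to check → satisfied.

True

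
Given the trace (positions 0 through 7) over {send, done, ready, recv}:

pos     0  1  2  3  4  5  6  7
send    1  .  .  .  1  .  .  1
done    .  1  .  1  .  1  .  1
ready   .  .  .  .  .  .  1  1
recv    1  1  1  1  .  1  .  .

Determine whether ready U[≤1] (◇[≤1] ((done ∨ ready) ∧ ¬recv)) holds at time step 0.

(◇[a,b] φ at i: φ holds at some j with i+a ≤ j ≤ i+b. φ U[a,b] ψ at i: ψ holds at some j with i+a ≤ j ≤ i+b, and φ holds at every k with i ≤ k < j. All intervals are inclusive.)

No

Need some j in [0,1] with ◇[≤1] ((done ∨ ready) ∧ ¬recv), and ready at every k in [0,j-1].
  j=0: ◇[≤1] ((done ∨ ready) ∧ ¬recv) — fails (none in [0,1]).
  j=1: ◇[≤1] ((done ∨ ready) ∧ ¬recv) — fails (none in [1,2]).
No j in the window works → until fails.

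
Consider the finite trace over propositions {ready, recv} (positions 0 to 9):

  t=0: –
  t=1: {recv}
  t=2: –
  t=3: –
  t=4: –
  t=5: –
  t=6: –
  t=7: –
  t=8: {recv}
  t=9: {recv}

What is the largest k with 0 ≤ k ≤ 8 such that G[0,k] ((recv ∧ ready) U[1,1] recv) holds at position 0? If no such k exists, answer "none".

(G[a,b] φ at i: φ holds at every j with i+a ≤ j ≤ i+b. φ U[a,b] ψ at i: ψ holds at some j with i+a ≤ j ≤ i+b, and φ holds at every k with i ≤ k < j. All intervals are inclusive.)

((recv ∧ ready) U[1,1] recv) must hold from j=0 onward; find where it first fails.
  j=0: fails → no k works.

none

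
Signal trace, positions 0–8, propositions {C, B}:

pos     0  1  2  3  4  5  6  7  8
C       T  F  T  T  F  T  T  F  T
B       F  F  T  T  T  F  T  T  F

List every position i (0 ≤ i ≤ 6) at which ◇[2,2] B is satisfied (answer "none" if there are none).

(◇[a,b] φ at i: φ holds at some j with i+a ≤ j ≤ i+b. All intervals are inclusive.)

Evaluate at each i in [0,6]:
  i=0: ✓ (witness j=2)
  i=1: ✓ (witness j=3)
  i=2: ✓ (witness j=4)
  i=3: ✗ (none in [5,5])
  i=4: ✓ (witness j=6)
  i=5: ✓ (witness j=7)
  i=6: ✗ (none in [8,8])

0, 1, 2, 4, 5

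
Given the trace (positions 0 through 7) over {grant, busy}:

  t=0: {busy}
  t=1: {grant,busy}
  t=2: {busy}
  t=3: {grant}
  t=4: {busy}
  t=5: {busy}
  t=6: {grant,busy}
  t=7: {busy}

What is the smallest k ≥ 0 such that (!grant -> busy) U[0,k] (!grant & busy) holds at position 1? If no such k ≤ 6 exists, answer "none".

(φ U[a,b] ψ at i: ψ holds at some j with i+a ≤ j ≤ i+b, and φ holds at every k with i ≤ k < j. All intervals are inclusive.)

1

Need earliest j ≥ 1 with (!grant & busy), and (!grant -> busy) at every k in [1,j-1].
  j=1: rhs fails.
  j=2: rhs holds; lhs holds on [1,1]. k = 1.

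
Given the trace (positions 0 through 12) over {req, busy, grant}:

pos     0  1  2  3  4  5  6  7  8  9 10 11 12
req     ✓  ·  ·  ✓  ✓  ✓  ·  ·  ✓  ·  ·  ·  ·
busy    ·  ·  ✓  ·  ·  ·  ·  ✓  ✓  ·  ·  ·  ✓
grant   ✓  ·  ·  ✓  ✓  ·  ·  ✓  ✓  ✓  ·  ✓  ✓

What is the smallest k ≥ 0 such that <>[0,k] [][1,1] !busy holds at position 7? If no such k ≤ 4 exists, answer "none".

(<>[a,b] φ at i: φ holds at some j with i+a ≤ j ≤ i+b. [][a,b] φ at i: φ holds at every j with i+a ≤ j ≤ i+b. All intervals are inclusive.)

Scan j = 7,8,… for [][1,1] !busy:
  j=7: fails
  j=8: holds
First hit at j=8, so smallest k = 8-7 = 1.

1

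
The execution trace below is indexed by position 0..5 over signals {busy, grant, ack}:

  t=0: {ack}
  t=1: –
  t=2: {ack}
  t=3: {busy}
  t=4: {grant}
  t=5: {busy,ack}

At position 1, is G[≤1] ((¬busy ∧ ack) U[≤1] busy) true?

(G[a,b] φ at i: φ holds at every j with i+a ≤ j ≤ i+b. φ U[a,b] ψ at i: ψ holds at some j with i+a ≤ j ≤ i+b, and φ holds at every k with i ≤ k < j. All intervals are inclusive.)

False

Check ((¬busy ∧ ack) U[≤1] busy) at every j in [1,2]:
  j=1: fails
  j=2: holds
Fails at j=1 → formula fails.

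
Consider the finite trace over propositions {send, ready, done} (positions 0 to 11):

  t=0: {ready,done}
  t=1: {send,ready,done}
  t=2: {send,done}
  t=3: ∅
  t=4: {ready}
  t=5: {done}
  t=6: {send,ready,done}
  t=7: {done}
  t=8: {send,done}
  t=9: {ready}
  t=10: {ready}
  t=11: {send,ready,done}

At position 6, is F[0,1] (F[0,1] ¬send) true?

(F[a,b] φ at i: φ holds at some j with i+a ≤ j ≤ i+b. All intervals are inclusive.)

True

Check F[0,1] ¬send at each j in [6,7]:
  j=6: holds (witness at 7)
  j=7: holds (witness at 7)
Found at j=6 → formula holds.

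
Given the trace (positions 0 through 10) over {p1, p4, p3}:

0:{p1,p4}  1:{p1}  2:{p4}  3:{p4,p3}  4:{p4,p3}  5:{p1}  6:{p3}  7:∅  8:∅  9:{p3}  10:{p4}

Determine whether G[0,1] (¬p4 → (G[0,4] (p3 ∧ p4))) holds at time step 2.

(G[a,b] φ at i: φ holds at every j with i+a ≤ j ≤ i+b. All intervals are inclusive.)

Yes

Check (¬p4 → (G[0,4] (p3 ∧ p4))) at every j in [2,3]:
  j=2: antecedent false → ✓
  j=3: antecedent false → ✓
All positions satisfy it → formula holds.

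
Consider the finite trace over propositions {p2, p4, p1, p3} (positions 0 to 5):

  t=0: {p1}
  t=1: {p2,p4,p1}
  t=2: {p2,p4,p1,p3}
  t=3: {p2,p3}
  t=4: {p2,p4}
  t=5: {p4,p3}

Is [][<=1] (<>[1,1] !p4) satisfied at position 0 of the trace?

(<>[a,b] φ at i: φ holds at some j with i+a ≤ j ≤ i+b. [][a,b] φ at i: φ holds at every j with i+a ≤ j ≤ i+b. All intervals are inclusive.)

Check <>[1,1] !p4 at every j in [0,1]:
  j=0: fails (none in [1,1])
  j=1: fails (none in [2,2])
Fails at j=0 → formula fails.

Does not hold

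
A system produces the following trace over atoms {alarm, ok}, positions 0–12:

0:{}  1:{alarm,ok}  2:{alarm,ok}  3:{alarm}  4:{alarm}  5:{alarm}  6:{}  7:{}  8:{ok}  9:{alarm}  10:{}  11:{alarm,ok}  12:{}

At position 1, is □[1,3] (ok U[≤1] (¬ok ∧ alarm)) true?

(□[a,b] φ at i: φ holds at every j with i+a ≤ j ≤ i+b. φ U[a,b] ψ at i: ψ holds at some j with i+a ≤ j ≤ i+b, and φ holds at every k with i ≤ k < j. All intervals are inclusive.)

Check (ok U[≤1] (¬ok ∧ alarm)) at every j in [2,4]:
  j=2: holds
  j=3: holds
  j=4: holds
All positions satisfy it → formula holds.

Yes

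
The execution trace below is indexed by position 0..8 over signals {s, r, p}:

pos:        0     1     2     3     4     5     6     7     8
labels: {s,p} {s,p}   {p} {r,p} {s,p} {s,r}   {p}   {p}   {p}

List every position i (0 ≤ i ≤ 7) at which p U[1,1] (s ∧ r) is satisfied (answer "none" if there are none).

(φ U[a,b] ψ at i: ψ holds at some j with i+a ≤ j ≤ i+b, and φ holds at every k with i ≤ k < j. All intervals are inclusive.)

Evaluate at each i in [0,7]:
  i=0: ✗ (no rhs in [1,1])
  i=1: ✗ (no rhs in [2,2])
  i=2: ✗ (no rhs in [3,3])
  i=3: ✗ (no rhs in [4,4])
  i=4: ✓ (rhs at j=5; lhs holds on [4,4])
  i=5: ✗ (no rhs in [6,6])
  i=6: ✗ (no rhs in [7,7])
  i=7: ✗ (no rhs in [8,8])

4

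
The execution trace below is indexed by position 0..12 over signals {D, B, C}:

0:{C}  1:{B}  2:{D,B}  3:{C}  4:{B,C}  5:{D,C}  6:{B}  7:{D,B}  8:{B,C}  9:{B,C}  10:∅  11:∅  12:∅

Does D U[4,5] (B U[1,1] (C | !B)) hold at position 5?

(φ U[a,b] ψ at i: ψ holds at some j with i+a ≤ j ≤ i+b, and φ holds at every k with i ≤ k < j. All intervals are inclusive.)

Need some j in [9,10] with (B U[1,1] (C | !B)), and D at every k in [5,j-1].
  j=9: (B U[1,1] (C | !B)) holds, but D fails at k=6 → not this j.
  j=10: (B U[1,1] (C | !B)) — fails.
No j in the window works → until fails.

Does not hold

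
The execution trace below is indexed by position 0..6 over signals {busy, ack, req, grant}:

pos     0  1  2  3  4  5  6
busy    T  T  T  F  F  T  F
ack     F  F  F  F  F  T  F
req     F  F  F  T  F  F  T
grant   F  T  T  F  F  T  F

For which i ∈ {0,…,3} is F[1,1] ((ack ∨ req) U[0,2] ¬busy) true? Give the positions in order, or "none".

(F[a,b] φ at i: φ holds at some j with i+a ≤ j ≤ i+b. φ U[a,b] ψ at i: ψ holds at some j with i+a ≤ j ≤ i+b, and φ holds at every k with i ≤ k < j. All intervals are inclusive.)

2, 3

Evaluate at each i in [0,3]:
  i=0: ✗ (none in [1,1])
  i=1: ✗ (none in [2,2])
  i=2: ✓ (witness j=3)
  i=3: ✓ (witness j=4)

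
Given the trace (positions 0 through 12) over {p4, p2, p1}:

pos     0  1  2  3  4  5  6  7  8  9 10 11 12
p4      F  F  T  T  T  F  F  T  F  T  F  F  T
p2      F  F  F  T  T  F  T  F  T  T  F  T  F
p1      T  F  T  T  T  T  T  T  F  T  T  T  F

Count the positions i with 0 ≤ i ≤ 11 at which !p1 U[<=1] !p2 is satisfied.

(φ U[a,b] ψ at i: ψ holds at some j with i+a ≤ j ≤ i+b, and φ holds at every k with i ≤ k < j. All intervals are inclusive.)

6

Evaluate at each i in [0,11]:
  i=0: ✓ (rhs at j=0)
  i=1: ✓ (rhs at j=1)
  i=2: ✓ (rhs at j=2)
  i=3: ✗ (no rhs in [3,4])
  i=4: ✗ (lhs fails at k=4 before rhs at j=5)
  i=5: ✓ (rhs at j=5)
  i=6: ✗ (lhs fails at k=6 before rhs at j=7)
  i=7: ✓ (rhs at j=7)
  i=8: ✗ (no rhs in [8,9])
  i=9: ✗ (lhs fails at k=9 before rhs at j=10)
  i=10: ✓ (rhs at j=10)
  i=11: ✗ (lhs fails at k=11 before rhs at j=12)
Positions where it holds: {0, 1, 2, 5, 7, 10} → 6.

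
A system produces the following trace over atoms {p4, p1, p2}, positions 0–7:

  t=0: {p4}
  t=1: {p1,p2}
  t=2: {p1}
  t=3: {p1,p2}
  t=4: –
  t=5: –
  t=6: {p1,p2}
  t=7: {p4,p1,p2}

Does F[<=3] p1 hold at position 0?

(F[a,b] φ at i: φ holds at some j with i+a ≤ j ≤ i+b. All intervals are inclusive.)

Check p1 at each j in [0,3]:
  j=0: false
  j=1: true
  j=2: true
  j=3: true
Found at j=1 → formula holds.

Yes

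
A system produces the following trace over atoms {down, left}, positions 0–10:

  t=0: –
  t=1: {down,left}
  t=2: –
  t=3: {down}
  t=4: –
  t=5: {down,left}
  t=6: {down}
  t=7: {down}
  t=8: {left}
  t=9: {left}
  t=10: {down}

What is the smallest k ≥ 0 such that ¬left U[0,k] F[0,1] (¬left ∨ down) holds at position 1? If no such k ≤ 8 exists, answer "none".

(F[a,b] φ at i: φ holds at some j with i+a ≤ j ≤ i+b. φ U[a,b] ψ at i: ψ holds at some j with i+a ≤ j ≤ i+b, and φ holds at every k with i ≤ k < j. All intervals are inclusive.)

0

Need earliest j ≥ 1 with F[0,1] (¬left ∨ down), and ¬left at every k in [1,j-1].
  j=1: rhs holds (empty prefix). k = 0.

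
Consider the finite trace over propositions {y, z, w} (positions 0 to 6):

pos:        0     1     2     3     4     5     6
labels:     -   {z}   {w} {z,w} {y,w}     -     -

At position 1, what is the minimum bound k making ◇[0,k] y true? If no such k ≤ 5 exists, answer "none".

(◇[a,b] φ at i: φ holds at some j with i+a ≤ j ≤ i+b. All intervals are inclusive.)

3

Scan j = 1,2,… for y:
  j=1: fails
  j=2: fails
  j=3: fails
  j=4: holds
First hit at j=4, so smallest k = 4-1 = 3.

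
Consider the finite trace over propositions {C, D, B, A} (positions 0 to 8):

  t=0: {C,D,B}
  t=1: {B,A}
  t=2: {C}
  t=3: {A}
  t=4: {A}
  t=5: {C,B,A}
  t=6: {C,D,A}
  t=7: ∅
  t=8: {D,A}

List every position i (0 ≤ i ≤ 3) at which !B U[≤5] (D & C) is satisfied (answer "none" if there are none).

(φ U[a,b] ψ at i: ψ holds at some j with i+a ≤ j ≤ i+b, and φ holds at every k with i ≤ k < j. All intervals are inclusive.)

0

Evaluate at each i in [0,3]:
  i=0: ✓ (rhs at j=0)
  i=1: ✗ (lhs fails at k=1 before rhs at j=6)
  i=2: ✗ (lhs fails at k=5 before rhs at j=6)
  i=3: ✗ (lhs fails at k=5 before rhs at j=6)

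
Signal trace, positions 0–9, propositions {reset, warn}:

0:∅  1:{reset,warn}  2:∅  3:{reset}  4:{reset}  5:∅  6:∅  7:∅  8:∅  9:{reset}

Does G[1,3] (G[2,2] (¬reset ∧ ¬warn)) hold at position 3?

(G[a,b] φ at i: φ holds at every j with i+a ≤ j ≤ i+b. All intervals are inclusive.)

Holds

Check G[2,2] (¬reset ∧ ¬warn) at every j in [4,6]:
  j=4: holds on [6,6]
  j=5: holds on [7,7]
  j=6: holds on [8,8]
All positions satisfy it → formula holds.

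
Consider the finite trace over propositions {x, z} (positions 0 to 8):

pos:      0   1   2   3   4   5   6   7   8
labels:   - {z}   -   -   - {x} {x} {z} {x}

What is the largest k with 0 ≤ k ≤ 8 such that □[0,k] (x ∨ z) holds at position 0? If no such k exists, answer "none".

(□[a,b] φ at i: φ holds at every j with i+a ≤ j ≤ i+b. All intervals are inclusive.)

(x ∨ z) must hold from j=0 onward; find where it first fails.
  j=0: fails → no k works.

none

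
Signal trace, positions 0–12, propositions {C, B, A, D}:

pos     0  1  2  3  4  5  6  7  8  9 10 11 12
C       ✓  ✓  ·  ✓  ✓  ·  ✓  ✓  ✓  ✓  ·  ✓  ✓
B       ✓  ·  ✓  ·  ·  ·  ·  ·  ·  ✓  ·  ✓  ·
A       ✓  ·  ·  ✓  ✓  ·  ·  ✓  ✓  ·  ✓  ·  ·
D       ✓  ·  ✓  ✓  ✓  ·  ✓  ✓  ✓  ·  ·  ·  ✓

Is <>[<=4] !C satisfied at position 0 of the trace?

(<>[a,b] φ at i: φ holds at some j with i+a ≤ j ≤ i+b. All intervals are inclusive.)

Check !C at each j in [0,4]:
  j=0: false
  j=1: false
  j=2: true
  j=3: false
  j=4: false
Found at j=2 → formula holds.

True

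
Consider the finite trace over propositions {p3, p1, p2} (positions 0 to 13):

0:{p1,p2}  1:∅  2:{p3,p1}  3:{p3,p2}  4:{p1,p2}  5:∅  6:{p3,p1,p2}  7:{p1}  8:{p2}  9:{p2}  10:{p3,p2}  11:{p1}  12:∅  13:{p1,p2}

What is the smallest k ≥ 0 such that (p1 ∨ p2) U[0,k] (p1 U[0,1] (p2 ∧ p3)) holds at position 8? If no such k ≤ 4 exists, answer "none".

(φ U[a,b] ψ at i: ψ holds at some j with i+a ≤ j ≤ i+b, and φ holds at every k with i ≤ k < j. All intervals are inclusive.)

Need earliest j ≥ 8 with (p1 U[0,1] (p2 ∧ p3)), and (p1 ∨ p2) at every k in [8,j-1].
  j=8: rhs fails.
  j=9: rhs fails.
  j=10: rhs holds; lhs holds on [8,9]. k = 2.

2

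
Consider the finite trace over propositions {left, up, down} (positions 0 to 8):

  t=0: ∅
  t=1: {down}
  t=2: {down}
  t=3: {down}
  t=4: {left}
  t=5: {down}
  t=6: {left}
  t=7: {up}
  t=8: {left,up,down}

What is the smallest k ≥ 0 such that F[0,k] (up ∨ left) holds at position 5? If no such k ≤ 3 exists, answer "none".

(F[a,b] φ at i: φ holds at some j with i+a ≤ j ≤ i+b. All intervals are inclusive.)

1

Scan j = 5,6,… for (up ∨ left):
  j=5: fails
  j=6: holds
First hit at j=6, so smallest k = 6-5 = 1.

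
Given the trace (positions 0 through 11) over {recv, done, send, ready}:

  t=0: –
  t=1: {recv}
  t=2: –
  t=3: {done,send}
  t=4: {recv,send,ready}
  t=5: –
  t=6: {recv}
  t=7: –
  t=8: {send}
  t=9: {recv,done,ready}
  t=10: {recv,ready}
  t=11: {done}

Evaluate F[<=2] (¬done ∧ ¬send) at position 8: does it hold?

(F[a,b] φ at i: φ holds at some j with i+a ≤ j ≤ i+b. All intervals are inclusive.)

Check (¬done ∧ ¬send) at each j in [8,10]:
  j=8: false
  j=9: false
  j=10: true
Found at j=10 → formula holds.

True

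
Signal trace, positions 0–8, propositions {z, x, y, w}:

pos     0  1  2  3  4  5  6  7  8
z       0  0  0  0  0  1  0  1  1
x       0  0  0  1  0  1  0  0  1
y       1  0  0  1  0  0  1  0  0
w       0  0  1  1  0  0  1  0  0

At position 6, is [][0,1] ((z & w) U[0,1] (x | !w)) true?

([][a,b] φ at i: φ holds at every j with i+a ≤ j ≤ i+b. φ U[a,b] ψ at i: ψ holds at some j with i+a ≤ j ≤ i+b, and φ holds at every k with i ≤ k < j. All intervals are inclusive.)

Does not hold

Check ((z & w) U[0,1] (x | !w)) at every j in [6,7]:
  j=6: fails
  j=7: holds
Fails at j=6 → formula fails.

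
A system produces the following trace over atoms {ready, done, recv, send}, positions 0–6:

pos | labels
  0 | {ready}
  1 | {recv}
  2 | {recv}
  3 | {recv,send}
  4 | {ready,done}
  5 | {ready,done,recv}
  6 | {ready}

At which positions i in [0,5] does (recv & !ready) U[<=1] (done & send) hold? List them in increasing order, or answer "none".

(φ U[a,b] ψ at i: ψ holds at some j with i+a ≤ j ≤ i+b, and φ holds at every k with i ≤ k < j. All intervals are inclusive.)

none

Evaluate at each i in [0,5]:
  i=0: ✗ (no rhs in [0,1])
  i=1: ✗ (no rhs in [1,2])
  i=2: ✗ (no rhs in [2,3])
  i=3: ✗ (no rhs in [3,4])
  i=4: ✗ (no rhs in [4,5])
  i=5: ✗ (no rhs in [5,6])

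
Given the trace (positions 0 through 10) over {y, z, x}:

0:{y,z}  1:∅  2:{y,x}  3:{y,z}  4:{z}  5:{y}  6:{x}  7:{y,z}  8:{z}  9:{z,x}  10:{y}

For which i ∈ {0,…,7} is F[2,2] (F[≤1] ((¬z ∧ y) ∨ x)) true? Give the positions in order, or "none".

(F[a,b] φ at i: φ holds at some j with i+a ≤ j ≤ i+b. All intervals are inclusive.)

0, 2, 3, 4, 6, 7

Evaluate at each i in [0,7]:
  i=0: ✓ (witness j=2)
  i=1: ✗ (none in [3,3])
  i=2: ✓ (witness j=4)
  i=3: ✓ (witness j=5)
  i=4: ✓ (witness j=6)
  i=5: ✗ (none in [7,7])
  i=6: ✓ (witness j=8)
  i=7: ✓ (witness j=9)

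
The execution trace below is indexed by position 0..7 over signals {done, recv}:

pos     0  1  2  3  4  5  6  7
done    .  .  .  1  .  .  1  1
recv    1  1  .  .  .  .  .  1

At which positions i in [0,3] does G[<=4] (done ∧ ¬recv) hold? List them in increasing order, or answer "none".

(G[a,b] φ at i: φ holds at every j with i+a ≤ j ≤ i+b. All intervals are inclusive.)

none

Evaluate at each i in [0,3]:
  i=0: ✗ (fails at j=0)
  i=1: ✗ (fails at j=1)
  i=2: ✗ (fails at j=2)
  i=3: ✗ (fails at j=4)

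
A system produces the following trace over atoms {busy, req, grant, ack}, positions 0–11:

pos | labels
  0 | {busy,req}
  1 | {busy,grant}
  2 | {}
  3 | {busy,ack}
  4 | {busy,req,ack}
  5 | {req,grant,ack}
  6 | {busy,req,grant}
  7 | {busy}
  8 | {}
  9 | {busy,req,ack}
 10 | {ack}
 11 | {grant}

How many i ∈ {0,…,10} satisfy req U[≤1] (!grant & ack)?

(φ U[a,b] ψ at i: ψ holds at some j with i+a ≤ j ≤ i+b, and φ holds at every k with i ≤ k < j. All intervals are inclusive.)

4

Evaluate at each i in [0,10]:
  i=0: ✗ (no rhs in [0,1])
  i=1: ✗ (no rhs in [1,2])
  i=2: ✗ (lhs fails at k=2 before rhs at j=3)
  i=3: ✓ (rhs at j=3)
  i=4: ✓ (rhs at j=4)
  i=5: ✗ (no rhs in [5,6])
  i=6: ✗ (no rhs in [6,7])
  i=7: ✗ (no rhs in [7,8])
  i=8: ✗ (lhs fails at k=8 before rhs at j=9)
  i=9: ✓ (rhs at j=9)
  i=10: ✓ (rhs at j=10)
Positions where it holds: {3, 4, 9, 10} → 4.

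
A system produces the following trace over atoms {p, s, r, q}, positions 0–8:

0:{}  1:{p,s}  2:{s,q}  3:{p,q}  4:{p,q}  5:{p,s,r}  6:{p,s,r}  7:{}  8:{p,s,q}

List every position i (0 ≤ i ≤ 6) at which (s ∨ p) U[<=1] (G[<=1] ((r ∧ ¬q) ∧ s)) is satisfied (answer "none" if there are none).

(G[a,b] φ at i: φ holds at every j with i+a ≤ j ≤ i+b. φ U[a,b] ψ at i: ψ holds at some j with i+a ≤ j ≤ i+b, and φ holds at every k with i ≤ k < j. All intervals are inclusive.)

4, 5

Evaluate at each i in [0,6]:
  i=0: ✗ (no rhs in [0,1])
  i=1: ✗ (no rhs in [1,2])
  i=2: ✗ (no rhs in [2,3])
  i=3: ✗ (no rhs in [3,4])
  i=4: ✓ (rhs at j=5; lhs holds on [4,4])
  i=5: ✓ (rhs at j=5)
  i=6: ✗ (no rhs in [6,7])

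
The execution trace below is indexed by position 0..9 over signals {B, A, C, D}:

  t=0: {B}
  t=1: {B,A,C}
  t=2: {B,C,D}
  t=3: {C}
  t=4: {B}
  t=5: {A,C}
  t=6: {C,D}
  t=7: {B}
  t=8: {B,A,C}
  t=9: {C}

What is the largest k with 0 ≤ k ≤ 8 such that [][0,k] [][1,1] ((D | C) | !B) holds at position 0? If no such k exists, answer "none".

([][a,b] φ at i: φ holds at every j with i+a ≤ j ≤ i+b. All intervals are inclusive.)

2

[][1,1] ((D | C) | !B) must hold from j=0 onward; find where it first fails.
  j=0: holds
  j=1: holds
  j=2: holds
  j=3: fails
Holds on [0,2], so largest k = 2.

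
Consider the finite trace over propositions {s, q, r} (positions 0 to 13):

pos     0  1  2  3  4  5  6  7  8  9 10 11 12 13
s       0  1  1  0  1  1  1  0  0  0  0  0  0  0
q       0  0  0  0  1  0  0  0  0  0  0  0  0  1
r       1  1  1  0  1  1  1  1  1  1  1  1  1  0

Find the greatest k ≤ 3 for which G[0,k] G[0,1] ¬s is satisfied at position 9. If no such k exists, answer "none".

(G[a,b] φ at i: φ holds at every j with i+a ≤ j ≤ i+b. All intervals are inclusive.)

G[0,1] ¬s must hold from j=9 onward; find where it first fails.
  j=9: holds
  j=10: holds
  j=11: holds
  j=12: holds
Holds through j=12; largest k = 3.

3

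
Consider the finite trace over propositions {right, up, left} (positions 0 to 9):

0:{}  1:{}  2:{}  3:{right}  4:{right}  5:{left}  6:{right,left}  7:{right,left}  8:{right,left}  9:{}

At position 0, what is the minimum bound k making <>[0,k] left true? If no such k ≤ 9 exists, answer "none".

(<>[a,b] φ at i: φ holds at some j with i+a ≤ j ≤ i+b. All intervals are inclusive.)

5

Scan j = 0,1,… for left:
  j=0: fails
  j=1: fails
  j=2: fails
  j=3: fails
  j=4: fails
  j=5: holds
First hit at j=5, so smallest k = 5-0 = 5.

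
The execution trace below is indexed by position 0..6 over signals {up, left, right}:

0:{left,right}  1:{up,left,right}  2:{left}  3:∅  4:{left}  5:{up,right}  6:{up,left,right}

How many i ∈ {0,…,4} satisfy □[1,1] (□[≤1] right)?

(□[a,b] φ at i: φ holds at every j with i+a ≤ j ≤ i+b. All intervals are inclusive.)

Evaluate at each i in [0,4]:
  i=0: ✗ (fails at j=1)
  i=1: ✗ (fails at j=2)
  i=2: ✗ (fails at j=3)
  i=3: ✗ (fails at j=4)
  i=4: ✓ (all of [5,5])
Positions where it holds: {4} → 1.

1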